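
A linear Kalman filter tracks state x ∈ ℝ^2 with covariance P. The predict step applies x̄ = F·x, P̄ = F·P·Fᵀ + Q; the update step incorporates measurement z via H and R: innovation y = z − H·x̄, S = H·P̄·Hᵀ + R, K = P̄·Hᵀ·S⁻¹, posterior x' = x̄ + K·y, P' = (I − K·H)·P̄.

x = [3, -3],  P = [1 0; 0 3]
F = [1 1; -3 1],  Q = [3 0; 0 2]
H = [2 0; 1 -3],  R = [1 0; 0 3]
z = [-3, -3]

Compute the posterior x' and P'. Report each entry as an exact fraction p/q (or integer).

x̄ = F·x = [0, -12]
P̄ = F·P·Fᵀ + Q = [7 0; 0 14]
y = z − H·x̄ = [-3, -39]
S = H·P̄·Hᵀ + R = [29 14; 14 136]
K = P̄·Hᵀ·S⁻¹ = [903/1874 7/3748; 147/937 -609/1874]
x' = x̄ + K·y = [-5691/3748, 381/1874]
P' = (I − K·H)·P̄ = [903/3748 147/1874; 147/1874 329/937]

x' = [-5691/3748, 381/1874]
P' = [903/3748 147/1874; 147/1874 329/937]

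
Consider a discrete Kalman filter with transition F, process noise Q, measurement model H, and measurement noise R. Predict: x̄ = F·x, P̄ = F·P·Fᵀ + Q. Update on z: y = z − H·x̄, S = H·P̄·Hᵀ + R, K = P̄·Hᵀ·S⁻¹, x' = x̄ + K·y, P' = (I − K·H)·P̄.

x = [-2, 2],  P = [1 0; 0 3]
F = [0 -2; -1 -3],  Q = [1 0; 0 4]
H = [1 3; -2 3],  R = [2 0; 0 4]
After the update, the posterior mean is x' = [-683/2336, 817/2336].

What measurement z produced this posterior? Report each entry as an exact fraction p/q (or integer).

z = [1, 1]

x̄ = F·x = [-4, -4]
P̄ = F·P·Fᵀ + Q = [13 18; 18 32]
S = H·P̄·Hᵀ + R = [411 208; 208 128]
K = P̄·Hᵀ·S⁻¹ = [43/146 -607/2336; 33/146 237/2336]
x' − x̄ = [8661/2336, 10161/2336] = K·y
y = (KᵀK)⁻¹·Kᵀ·(x' − x̄) = [17, 5]
z = y + H·x̄ = [17, 5] + [-16, -4] = [1, 1]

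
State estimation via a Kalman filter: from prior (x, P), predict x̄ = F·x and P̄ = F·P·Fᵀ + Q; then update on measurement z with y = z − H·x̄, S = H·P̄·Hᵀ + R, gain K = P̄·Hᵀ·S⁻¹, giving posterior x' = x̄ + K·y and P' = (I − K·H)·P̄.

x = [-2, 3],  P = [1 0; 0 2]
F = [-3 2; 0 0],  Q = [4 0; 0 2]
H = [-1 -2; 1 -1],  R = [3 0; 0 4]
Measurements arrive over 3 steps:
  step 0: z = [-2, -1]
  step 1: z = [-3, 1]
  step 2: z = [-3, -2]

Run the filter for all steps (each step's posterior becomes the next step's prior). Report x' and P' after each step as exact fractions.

step 0: x̄ = F·x = [12, 0]
step 0: P̄ = F·P·Fᵀ + Q = [21 0; 0 2]
step 0: y = z − H·x̄ = [10, -13]
step 0: S = H·P̄·Hᵀ + R = [32 -17; -17 27]
step 0: K = P̄·Hᵀ·S⁻¹ = [-42/115 63/115; -142/575 -132/575]
step 0: x' = x̄ + K·y = [141/115, 296/575]
step 0: P' = (I − K·H)·P̄ = [42/23 -42/115; -42/115 318/575]
step 1: x̄ = F·x = [-1523/575, 0]
step 1: P̄ = F·P·Fᵀ + Q = [15542/575 0; 0 2]
step 1: y = z − H·x̄ = [-3248/575, 2098/575]
step 1: S = H·P̄·Hᵀ + R = [21867/575 -13242/575; -13242/575 18992/575]
step 1: K = P̄·Hᵀ·S⁻¹ = [-7771/20865 7771/13910; -25613/104325 -16117/69550]
step 1: x' = x̄ + K·y = [31162/20865, 56471/104325]
step 1: P' = (I − K·H)·P̄ = [7771/4173 -7771/20865; -7771/20865 57847/104325]
step 2: x̄ = F·x = [-354488/104325, 0]
step 2: P̄ = F·P·Fᵀ + Q = [2863423/104325 0; 0 2]
step 2: y = z − H·x̄ = [-667463/104325, 145838/104325]
step 2: S = H·P̄·Hᵀ + R = [4010998/104325 -2446123/104325; -2446123/104325 3489373/104325]
step 2: K = P̄·Hᵀ·S⁻¹ = [-5726846/15360365 8590269/15360365; -18849738/76801825 -17806488/76801825]
step 2: x' = x̄ + K·y = [-708976/3072073, 19141414/15360365]
step 2: P' = (I − K·H)·P̄ = [5726846/3072073 -5726846/15360365; -5726846/15360365 42591722/76801825]

step 0: x' = [141/115, 296/575], P' = [42/23 -42/115; -42/115 318/575]
step 1: x' = [31162/20865, 56471/104325], P' = [7771/4173 -7771/20865; -7771/20865 57847/104325]
step 2: x' = [-708976/3072073, 19141414/15360365], P' = [5726846/3072073 -5726846/15360365; -5726846/15360365 42591722/76801825]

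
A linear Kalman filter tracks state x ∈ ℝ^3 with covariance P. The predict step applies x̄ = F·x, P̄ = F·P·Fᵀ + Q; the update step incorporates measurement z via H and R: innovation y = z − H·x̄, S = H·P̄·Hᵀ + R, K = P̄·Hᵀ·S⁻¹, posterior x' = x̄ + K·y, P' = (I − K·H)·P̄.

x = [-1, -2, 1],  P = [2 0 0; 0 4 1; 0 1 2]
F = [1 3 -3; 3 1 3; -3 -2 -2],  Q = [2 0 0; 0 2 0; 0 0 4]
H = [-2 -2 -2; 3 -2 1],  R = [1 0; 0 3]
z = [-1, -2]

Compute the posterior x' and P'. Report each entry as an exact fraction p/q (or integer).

x' = [-94644/50909, -21582/50909, 138185/50909]
P' = [432772/50909 289542/50909 -710370/50909; 289542/50909 211936/50909 -489382/50909; -710370/50909 -489382/50909 1188286/50909]

x̄ = F·x = [-10, -2, 5]
P̄ = F·P·Fᵀ + Q = [40 6 -18; 6 48 -46; -18 -46 54]
y = z − H·x̄ = [-15, 19]
S = H·P̄·Hᵀ + R = [105 -116; -116 613]
K = P̄·Hᵀ·S⁻¹ = [-23888/50909 2954/50909; -24192/50909 -14876/50909; 22932/50909 11980/50909]
x' = x̄ + K·y = [-94644/50909, -21582/50909, 138185/50909]
P' = (I − K·H)·P̄ = [432772/50909 289542/50909 -710370/50909; 289542/50909 211936/50909 -489382/50909; -710370/50909 -489382/50909 1188286/50909]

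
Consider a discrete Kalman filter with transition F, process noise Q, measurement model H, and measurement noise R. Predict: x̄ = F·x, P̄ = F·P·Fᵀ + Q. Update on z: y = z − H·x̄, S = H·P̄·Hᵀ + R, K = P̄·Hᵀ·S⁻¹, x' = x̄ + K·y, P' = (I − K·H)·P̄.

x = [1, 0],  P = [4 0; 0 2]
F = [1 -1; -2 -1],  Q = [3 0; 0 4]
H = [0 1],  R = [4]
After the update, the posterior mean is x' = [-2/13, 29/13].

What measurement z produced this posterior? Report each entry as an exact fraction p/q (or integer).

x̄ = F·x = [1, -2]
P̄ = F·P·Fᵀ + Q = [9 -6; -6 22]
S = H·P̄·Hᵀ + R = [26]
K = P̄·Hᵀ·S⁻¹ = [-3/13; 11/13]
x' − x̄ = [-15/13, 55/13] = K·y
y = (KᵀK)⁻¹·Kᵀ·(x' − x̄) = [5]
z = y + H·x̄ = [5] + [-2] = [3]

z = [3]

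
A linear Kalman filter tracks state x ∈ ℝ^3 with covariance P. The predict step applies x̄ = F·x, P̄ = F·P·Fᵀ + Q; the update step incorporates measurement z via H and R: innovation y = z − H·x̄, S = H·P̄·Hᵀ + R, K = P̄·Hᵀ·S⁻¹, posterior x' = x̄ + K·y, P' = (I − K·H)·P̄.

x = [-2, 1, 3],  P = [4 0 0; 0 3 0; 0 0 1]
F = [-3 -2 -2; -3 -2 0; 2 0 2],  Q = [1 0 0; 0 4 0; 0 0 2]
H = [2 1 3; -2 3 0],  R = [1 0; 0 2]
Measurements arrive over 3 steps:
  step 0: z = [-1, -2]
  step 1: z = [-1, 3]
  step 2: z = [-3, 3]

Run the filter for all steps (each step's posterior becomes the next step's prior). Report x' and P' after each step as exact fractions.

step 0: x̄ = F·x = [-2, 4, 2]
step 0: P̄ = F·P·Fᵀ + Q = [53 48 -28; 48 52 -24; -28 -24 22]
step 0: y = z − H·x̄ = [-7, -18]
step 0: S = H·P̄·Hᵀ + R = [175 88; 88 106]
step 0: K = P̄·Hᵀ·S⁻¹ = [2038/5403 245/5403; 1388/5403 1906/5403; -38/5403 -784/5403]
step 0: x' = x̄ + K·y = [-29482/5403, -22412/5403, 25184/5403]
step 0: P' = (I − K·H)·P̄ = [134389/5403 89756/5403 -118832/5403; 89756/5403 61108/5403 -79744/5403; -118832/5403 -79744/5403 105790/5403]
step 1: x̄ = F·x = [27634/1801, 133270/5403, -8596/5403]
step 1: P̄ = F·P·Fᵀ + Q = [298544/1801 499679/1801 -27074/1801; 499679/1801 2552617/5403 -133390/5403; -27074/1801 -133390/5403 20866/5403]
step 1: y = z − H·x̄ = [-278689/5403, -72599/1801]
step 1: S = H·P̄·Hᵀ + R = [10549486/5403 3119431/1801; 3119431/1801 2859481/1801]
step 1: K = P̄·Hᵀ·S⁻¹ = [150522978/540536083 6291329/540536083; 106587514/540536083 177339923/540536083; 41441390/540536083 -60188096/540536083]
step 1: x' = x̄ + K·y = [276178337/540536083, 686354411/540536083, -571334622/540536083]
step 1: P' = (I − K·H)·P̄ = [1574952121/540536083 1054162300/540536083 -1351181188/540536083; 1054162300/540536083 821001482/540536083 -940912856/540536083; -1351181188/540536083 -940912856/540536083 1228238874/540536083]
step 2: x̄ = F·x = [-1058574589/540536083, -2201243833/540536083, -590312570/540536083]
step 2: P̄ = F·P·Fᵀ + Q = [11820537092/540536083 18237784065/540536083 -1303854118/540536083; 18237784065/540536083 32270666949/540536083 -1795623374/540536083; -1303854118/540536083 -1795623374/540536083 1484386642/540536083]
step 2: y = z − H·x̄ = [4467722472/540536083, 6108190570/540536083]
step 2: S = H·P̄·Hᵀ + R = [139983977778/540536083 114143503081/540536083; 114143503081/540536083 119945814295/540536083]
step 2: K = P̄·Hᵀ·S⁻¹ = [1863556557098/6959300267903 29416942061/6959300267903; 1318466706786/6959300267903 2246055398823/6959300267903; 597924877542/6959300267903 -730248593288/6959300267903]
step 2: x' = x̄ + K·y = [2106426214773/6959300267903, 7937973207541/6959300267903, -10910090503362/6959300267903]
step 2: P' = (I − K·H)·P̄ = [19599824437165/6959300267903 13086160919484/6959300267903 -16807417745572/6959300267903; 13086160919484/6959300267903 10221477545538/6959300267903 -11691777559240/6959300267903; -16807417745572/6959300267903 -11691777559240/6959300267903 15301512642642/6959300267903]

step 0: x' = [-29482/5403, -22412/5403, 25184/5403], P' = [134389/5403 89756/5403 -118832/5403; 89756/5403 61108/5403 -79744/5403; -118832/5403 -79744/5403 105790/5403]
step 1: x' = [276178337/540536083, 686354411/540536083, -571334622/540536083], P' = [1574952121/540536083 1054162300/540536083 -1351181188/540536083; 1054162300/540536083 821001482/540536083 -940912856/540536083; -1351181188/540536083 -940912856/540536083 1228238874/540536083]
step 2: x' = [2106426214773/6959300267903, 7937973207541/6959300267903, -10910090503362/6959300267903], P' = [19599824437165/6959300267903 13086160919484/6959300267903 -16807417745572/6959300267903; 13086160919484/6959300267903 10221477545538/6959300267903 -11691777559240/6959300267903; -16807417745572/6959300267903 -11691777559240/6959300267903 15301512642642/6959300267903]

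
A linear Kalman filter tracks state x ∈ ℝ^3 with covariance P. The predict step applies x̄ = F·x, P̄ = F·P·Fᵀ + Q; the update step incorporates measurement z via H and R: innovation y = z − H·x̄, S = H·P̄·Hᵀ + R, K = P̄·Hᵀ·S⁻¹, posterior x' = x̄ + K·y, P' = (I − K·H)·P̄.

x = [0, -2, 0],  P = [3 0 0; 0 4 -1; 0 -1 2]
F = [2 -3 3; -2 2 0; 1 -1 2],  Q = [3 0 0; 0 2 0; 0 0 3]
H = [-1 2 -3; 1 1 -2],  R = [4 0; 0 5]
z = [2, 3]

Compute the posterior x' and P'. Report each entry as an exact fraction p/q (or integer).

x̄ = F·x = [6, -4, 2]
P̄ = F·P·Fᵀ + Q = [87 -42 39; -42 30 -18; 39 -18 22]
y = z − H·x̄ = [22, 5]
S = H·P̄·Hᵀ + R = [1027 150; 150 42]
K = P̄·Hᵀ·S⁻¹ = [-1191/3439 3103/6878; 492/3439 208/3439; -412/3439 -2471/20634]
x' = x̄ + K·y = [4379/6878, -1892/3439, -25471/20634]
P' = (I − K·H)·P̄ = [14769/6878 4122/3439 3749/6878; 4122/3439 21426/3439 12254/3439; 3749/6878 12254/3439 48563/20634]

x' = [4379/6878, -1892/3439, -25471/20634]
P' = [14769/6878 4122/3439 3749/6878; 4122/3439 21426/3439 12254/3439; 3749/6878 12254/3439 48563/20634]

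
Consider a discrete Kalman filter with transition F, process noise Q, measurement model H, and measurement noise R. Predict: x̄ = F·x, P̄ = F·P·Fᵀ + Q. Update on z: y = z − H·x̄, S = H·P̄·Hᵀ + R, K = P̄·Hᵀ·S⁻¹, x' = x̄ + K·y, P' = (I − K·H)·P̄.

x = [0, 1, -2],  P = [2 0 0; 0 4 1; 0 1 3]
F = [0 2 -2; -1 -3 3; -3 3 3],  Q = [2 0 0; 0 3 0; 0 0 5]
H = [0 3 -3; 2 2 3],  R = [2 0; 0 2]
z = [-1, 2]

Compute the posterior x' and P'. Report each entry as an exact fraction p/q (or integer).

x' = [145076/104629, -41171/104629, -3246/104629]
P' = [651206/104629 -271840/104629 -37356/14947; -271840/104629 129924/104629 111906/104629; -37356/14947 111906/104629 117074/104629]

x̄ = F·x = [6, -9, -3]
P̄ = F·P·Fᵀ + Q = [22 -30 6; -30 50 -3; 6 -3 104]
y = z − H·x̄ = [17, 17]
S = H·P̄·Hᵀ + R = [1442 -861; -861 1022]
K = P̄·Hᵀ·S⁻¹ = [-15522/104629 -12872/104629; 3861/14947 25943/104629; -7752/104629 26025/104629]
x' = x̄ + K·y = [145076/104629, -41171/104629, -3246/104629]
P' = (I − K·H)·P̄ = [651206/104629 -271840/104629 -37356/14947; -271840/104629 129924/104629 111906/104629; -37356/14947 111906/104629 117074/104629]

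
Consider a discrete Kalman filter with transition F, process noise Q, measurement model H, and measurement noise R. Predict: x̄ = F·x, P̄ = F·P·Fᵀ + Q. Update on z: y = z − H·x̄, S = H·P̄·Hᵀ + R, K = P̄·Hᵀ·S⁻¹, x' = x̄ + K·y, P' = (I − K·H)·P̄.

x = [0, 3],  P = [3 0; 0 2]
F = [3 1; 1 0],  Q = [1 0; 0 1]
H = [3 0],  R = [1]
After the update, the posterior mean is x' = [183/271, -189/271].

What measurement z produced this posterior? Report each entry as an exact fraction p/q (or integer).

z = [2]

x̄ = F·x = [3, 0]
P̄ = F·P·Fᵀ + Q = [30 9; 9 4]
S = H·P̄·Hᵀ + R = [271]
K = P̄·Hᵀ·S⁻¹ = [90/271; 27/271]
x' − x̄ = [-630/271, -189/271] = K·y
y = (KᵀK)⁻¹·Kᵀ·(x' − x̄) = [-7]
z = y + H·x̄ = [-7] + [9] = [2]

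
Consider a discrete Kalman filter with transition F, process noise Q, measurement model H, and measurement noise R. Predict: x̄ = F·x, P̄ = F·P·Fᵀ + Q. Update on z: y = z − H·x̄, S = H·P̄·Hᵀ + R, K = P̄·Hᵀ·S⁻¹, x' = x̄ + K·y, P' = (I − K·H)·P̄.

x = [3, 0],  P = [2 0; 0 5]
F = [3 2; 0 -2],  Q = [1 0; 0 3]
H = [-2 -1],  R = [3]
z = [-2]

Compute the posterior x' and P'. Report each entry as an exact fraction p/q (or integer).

x' = [-5/51, 8/3]
P' = [307/51 -31/3; -31/3 121/6]

x̄ = F·x = [9, 0]
P̄ = F·P·Fᵀ + Q = [39 -20; -20 23]
y = z − H·x̄ = [16]
S = H·P̄·Hᵀ + R = [102]
K = P̄·Hᵀ·S⁻¹ = [-29/51; 1/6]
x' = x̄ + K·y = [-5/51, 8/3]
P' = (I − K·H)·P̄ = [307/51 -31/3; -31/3 121/6]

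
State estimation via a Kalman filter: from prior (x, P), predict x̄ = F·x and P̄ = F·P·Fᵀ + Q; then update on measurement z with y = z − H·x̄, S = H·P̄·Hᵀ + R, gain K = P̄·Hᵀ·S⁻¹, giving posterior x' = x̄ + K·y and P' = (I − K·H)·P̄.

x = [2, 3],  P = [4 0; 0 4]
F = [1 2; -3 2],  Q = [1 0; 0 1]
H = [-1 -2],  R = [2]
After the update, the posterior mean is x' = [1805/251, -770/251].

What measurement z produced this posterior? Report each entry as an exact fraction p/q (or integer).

x̄ = F·x = [8, 0]
P̄ = F·P·Fᵀ + Q = [21 4; 4 53]
S = H·P̄·Hᵀ + R = [251]
K = P̄·Hᵀ·S⁻¹ = [-29/251; -110/251]
x' − x̄ = [-203/251, -770/251] = K·y
y = (KᵀK)⁻¹·Kᵀ·(x' − x̄) = [7]
z = y + H·x̄ = [7] + [-8] = [-1]

z = [-1]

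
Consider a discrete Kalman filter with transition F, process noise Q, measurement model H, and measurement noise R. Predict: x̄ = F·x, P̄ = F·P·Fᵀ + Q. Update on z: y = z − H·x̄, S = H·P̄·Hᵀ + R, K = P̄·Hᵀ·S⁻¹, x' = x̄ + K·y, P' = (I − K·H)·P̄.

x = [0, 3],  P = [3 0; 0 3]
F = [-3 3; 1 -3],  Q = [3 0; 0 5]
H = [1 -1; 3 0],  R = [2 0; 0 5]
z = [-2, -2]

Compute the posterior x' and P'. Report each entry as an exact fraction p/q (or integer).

x̄ = F·x = [9, -9]
P̄ = F·P·Fᵀ + Q = [57 -36; -36 35]
y = z − H·x̄ = [-20, -29]
S = H·P̄·Hᵀ + R = [166 279; 279 518]
K = P̄·Hᵀ·S⁻¹ = [465/8147 2439/8147; -6646/8147 1881/8147]
x' = x̄ + K·y = [-6708/8147, 5048/8147]
P' = (I − K·H)·P̄ = [4065/8147 3135/8147; 3135/8147 16427/8147]

x' = [-6708/8147, 5048/8147]
P' = [4065/8147 3135/8147; 3135/8147 16427/8147]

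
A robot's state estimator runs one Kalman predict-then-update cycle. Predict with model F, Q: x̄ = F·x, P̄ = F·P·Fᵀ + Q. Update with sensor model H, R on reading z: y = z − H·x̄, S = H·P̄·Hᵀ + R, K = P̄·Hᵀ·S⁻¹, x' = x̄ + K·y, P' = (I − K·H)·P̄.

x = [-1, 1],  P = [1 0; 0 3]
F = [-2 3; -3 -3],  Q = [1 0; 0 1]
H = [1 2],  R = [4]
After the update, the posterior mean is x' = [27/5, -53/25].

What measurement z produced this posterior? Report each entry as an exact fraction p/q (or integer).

x̄ = F·x = [5, 0]
P̄ = F·P·Fᵀ + Q = [32 -21; -21 37]
S = H·P̄·Hᵀ + R = [100]
K = P̄·Hᵀ·S⁻¹ = [-1/10; 53/100]
x' − x̄ = [2/5, -53/25] = K·y
y = (KᵀK)⁻¹·Kᵀ·(x' − x̄) = [-4]
z = y + H·x̄ = [-4] + [5] = [1]

z = [1]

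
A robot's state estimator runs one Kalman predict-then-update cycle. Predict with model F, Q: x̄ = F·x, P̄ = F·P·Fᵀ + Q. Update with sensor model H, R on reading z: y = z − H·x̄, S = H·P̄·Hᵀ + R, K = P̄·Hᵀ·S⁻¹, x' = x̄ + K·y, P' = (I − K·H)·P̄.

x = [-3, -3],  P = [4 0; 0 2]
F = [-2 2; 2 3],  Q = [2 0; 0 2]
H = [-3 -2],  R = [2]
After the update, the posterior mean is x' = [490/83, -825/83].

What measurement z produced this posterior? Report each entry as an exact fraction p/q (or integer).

x̄ = F·x = [0, -15]
P̄ = F·P·Fᵀ + Q = [26 -4; -4 36]
S = H·P̄·Hᵀ + R = [332]
K = P̄·Hᵀ·S⁻¹ = [-35/166; -15/83]
x' − x̄ = [490/83, 420/83] = K·y
y = (KᵀK)⁻¹·Kᵀ·(x' − x̄) = [-28]
z = y + H·x̄ = [-28] + [30] = [2]

z = [2]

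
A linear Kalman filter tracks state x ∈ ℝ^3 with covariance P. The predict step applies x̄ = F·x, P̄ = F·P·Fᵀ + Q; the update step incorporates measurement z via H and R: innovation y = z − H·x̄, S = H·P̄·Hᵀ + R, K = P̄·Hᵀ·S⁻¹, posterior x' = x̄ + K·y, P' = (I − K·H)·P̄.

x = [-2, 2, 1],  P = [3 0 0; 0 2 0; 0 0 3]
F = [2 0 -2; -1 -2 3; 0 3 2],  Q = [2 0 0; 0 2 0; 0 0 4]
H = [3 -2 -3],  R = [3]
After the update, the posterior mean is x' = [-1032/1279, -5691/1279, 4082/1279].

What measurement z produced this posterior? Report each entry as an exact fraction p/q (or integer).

x̄ = F·x = [-6, 1, 8]
P̄ = F·P·Fᵀ + Q = [26 -24 -12; -24 40 6; -12 6 34]
S = H·P̄·Hᵀ + R = [1279]
K = P̄·Hᵀ·S⁻¹ = [162/1279; -170/1279; -150/1279]
x' − x̄ = [6642/1279, -6970/1279, -6150/1279] = K·y
y = (KᵀK)⁻¹·Kᵀ·(x' − x̄) = [41]
z = y + H·x̄ = [41] + [-44] = [-3]

z = [-3]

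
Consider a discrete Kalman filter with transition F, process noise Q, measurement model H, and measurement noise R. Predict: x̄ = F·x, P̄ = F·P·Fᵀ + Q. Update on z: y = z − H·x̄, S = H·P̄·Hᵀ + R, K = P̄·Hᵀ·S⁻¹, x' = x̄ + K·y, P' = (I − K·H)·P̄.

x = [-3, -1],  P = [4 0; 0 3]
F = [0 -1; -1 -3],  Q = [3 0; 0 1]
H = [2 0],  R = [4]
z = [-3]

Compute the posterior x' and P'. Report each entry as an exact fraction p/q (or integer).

x' = [-8/7, 39/14]
P' = [6/7 9/7; 9/7 143/7]

x̄ = F·x = [1, 6]
P̄ = F·P·Fᵀ + Q = [6 9; 9 32]
y = z − H·x̄ = [-5]
S = H·P̄·Hᵀ + R = [28]
K = P̄·Hᵀ·S⁻¹ = [3/7; 9/14]
x' = x̄ + K·y = [-8/7, 39/14]
P' = (I − K·H)·P̄ = [6/7 9/7; 9/7 143/7]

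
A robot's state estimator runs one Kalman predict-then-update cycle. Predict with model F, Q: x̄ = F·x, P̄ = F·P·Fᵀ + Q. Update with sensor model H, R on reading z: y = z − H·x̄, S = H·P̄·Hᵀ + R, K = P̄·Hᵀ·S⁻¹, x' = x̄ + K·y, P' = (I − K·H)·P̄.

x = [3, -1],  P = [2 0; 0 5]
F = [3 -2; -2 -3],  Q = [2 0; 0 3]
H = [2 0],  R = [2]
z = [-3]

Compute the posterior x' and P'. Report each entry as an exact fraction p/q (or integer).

x̄ = F·x = [11, -3]
P̄ = F·P·Fᵀ + Q = [40 18; 18 56]
y = z − H·x̄ = [-25]
S = H·P̄·Hᵀ + R = [162]
K = P̄·Hᵀ·S⁻¹ = [40/81; 2/9]
x' = x̄ + K·y = [-109/81, -77/9]
P' = (I − K·H)·P̄ = [40/81 2/9; 2/9 48]

x' = [-109/81, -77/9]
P' = [40/81 2/9; 2/9 48]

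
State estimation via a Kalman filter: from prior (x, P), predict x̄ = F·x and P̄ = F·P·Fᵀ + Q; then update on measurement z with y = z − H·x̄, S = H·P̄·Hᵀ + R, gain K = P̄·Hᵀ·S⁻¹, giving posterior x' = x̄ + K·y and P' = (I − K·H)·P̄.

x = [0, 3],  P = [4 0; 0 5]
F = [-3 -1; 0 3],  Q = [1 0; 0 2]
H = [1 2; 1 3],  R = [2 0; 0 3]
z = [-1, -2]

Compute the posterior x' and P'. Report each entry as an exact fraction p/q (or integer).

x' = [-823/1005, -233/1005]
P' = [5858/335 -2342/335; -2342/335 1003/335]

x̄ = F·x = [-3, 9]
P̄ = F·P·Fᵀ + Q = [42 -15; -15 47]
y = z − H·x̄ = [-16, -26]
S = H·P̄·Hᵀ + R = [172 249; 249 378]
K = P̄·Hᵀ·S⁻¹ = [587/335 -1168/1005; -168/335 667/1005]
x' = x̄ + K·y = [-823/1005, -233/1005]
P' = (I − K·H)·P̄ = [5858/335 -2342/335; -2342/335 1003/335]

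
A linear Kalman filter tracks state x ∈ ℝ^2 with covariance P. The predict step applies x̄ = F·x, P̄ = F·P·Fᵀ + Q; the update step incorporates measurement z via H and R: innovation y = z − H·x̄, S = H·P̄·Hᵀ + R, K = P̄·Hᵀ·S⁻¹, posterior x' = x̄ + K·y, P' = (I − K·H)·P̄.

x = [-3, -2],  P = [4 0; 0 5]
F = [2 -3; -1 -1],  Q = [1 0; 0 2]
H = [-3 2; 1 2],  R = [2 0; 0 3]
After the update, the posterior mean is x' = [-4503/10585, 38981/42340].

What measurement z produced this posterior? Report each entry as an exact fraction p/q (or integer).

x̄ = F·x = [0, 5]
P̄ = F·P·Fᵀ + Q = [62 7; 7 11]
S = H·P̄·Hᵀ + R = [520 -170; -170 137]
K = P̄·Hᵀ·S⁻¹ = [-2661/10585 514/2117; 5067/42340 1525/4234]
x' − x̄ = [-4503/10585, -172719/42340] = K·y
y = (KᵀK)⁻¹·Kᵀ·(x' − x̄) = [-7, -9]
z = y + H·x̄ = [-7, -9] + [10, 10] = [3, 1]

z = [3, 1]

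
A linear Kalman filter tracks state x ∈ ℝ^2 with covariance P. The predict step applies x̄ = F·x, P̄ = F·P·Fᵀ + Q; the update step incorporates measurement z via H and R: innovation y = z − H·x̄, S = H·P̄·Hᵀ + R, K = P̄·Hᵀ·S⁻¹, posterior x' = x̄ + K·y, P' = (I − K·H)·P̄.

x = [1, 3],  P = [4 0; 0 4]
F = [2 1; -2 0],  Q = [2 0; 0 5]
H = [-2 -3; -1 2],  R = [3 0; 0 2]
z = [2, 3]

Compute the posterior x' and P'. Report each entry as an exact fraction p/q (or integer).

x' = [-4303/2695, 1528/2695]
P' = [1578/2695 -333/2695; -333/2695 598/2695]

x̄ = F·x = [5, -2]
P̄ = F·P·Fᵀ + Q = [22 -16; -16 21]
y = z − H·x̄ = [6, 12]
S = H·P̄·Hᵀ + R = [88 -66; -66 172]
K = P̄·Hᵀ·S⁻¹ = [-719/2695 -102/245; -376/2695 139/490]
x' = x̄ + K·y = [-4303/2695, 1528/2695]
P' = (I − K·H)·P̄ = [1578/2695 -333/2695; -333/2695 598/2695]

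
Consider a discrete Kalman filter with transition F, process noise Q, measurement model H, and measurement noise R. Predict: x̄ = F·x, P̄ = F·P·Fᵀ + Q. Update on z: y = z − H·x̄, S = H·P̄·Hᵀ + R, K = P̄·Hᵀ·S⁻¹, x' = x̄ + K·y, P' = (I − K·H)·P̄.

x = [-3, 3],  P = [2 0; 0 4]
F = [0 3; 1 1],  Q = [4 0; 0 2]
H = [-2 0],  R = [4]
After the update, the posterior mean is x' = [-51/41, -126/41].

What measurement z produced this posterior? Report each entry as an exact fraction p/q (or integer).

x̄ = F·x = [9, 0]
P̄ = F·P·Fᵀ + Q = [40 12; 12 8]
S = H·P̄·Hᵀ + R = [164]
K = P̄·Hᵀ·S⁻¹ = [-20/41; -6/41]
x' − x̄ = [-420/41, -126/41] = K·y
y = (KᵀK)⁻¹·Kᵀ·(x' − x̄) = [21]
z = y + H·x̄ = [21] + [-18] = [3]

z = [3]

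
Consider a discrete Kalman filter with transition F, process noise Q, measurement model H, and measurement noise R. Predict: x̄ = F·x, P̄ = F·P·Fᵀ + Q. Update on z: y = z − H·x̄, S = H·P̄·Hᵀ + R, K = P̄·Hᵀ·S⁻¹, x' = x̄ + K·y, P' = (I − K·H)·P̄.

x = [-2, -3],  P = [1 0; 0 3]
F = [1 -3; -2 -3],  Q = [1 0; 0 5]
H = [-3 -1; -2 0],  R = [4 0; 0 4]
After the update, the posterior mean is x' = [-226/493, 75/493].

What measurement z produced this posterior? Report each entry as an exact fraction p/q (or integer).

x̄ = F·x = [7, 13]
P̄ = F·P·Fᵀ + Q = [29 25; 25 36]
S = H·P̄·Hᵀ + R = [451 224; 224 120]
K = P̄·Hᵀ·S⁻¹ = [-56/493 -535/1972; -265/493 1157/1972]
x' − x̄ = [-3677/493, -6334/493] = K·y
y = (KᵀK)⁻¹·Kᵀ·(x' − x̄) = [37, 12]
z = y + H·x̄ = [37, 12] + [-34, -14] = [3, -2]

z = [3, -2]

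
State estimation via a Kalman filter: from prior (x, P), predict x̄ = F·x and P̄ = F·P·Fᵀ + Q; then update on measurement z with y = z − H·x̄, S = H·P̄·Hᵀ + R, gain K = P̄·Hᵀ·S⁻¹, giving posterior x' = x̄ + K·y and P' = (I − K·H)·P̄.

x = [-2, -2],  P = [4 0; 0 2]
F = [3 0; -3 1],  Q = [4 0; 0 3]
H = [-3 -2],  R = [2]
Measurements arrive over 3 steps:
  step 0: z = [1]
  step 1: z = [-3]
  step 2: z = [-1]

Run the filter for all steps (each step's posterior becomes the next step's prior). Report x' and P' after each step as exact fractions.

step 0: x' = [-66/47, 71/47], P' = [728/47 -1068/47; -1068/47 1589/47]
step 1: x' = [-1220/407, 7223/1221], P' = [56588/407 -84764/407; -84764/407 381494/1221]
step 2: x' = [-300480/31699, 467692/31699], P' = [39677512/31699 -59507880/31699; -59507880/31699 89264477/31699]

step 0: x̄ = F·x = [-6, 4]
step 0: P̄ = F·P·Fᵀ + Q = [40 -36; -36 41]
step 0: y = z − H·x̄ = [-9]
step 0: S = H·P̄·Hᵀ + R = [94]
step 0: K = P̄·Hᵀ·S⁻¹ = [-24/47; 13/47]
step 0: x' = x̄ + K·y = [-66/47, 71/47]
step 0: P' = (I − K·H)·P̄ = [728/47 -1068/47; -1068/47 1589/47]
step 1: x̄ = F·x = [-198/47, 269/47]
step 1: P̄ = F·P·Fᵀ + Q = [6740/47 -9756/47; -9756/47 14690/47]
step 1: y = z − H·x̄ = [-197/47]
step 1: S = H·P̄·Hᵀ + R = [2442/47]
step 1: K = P̄·Hᵀ·S⁻¹ = [-118/407; -56/1221]
step 1: x' = x̄ + K·y = [-1220/407, 7223/1221]
step 1: P' = (I − K·H)·P̄ = [56588/407 -84764/407; -84764/407 381494/1221]
step 2: x̄ = F·x = [-3660/407, 18203/1221]
step 2: P̄ = F·P·Fᵀ + Q = [510920/407 -763584/407; -763584/407 3438785/1221]
step 2: y = z − H·x̄ = [2245/1221]
step 2: S = H·P̄·Hᵀ + R = [63398/1221]
step 2: K = P̄·Hᵀ·S⁻¹ = [-8388/31699; -2657/31699]
step 2: x' = x̄ + K·y = [-300480/31699, 467692/31699]
step 2: P' = (I − K·H)·P̄ = [39677512/31699 -59507880/31699; -59507880/31699 89264477/31699]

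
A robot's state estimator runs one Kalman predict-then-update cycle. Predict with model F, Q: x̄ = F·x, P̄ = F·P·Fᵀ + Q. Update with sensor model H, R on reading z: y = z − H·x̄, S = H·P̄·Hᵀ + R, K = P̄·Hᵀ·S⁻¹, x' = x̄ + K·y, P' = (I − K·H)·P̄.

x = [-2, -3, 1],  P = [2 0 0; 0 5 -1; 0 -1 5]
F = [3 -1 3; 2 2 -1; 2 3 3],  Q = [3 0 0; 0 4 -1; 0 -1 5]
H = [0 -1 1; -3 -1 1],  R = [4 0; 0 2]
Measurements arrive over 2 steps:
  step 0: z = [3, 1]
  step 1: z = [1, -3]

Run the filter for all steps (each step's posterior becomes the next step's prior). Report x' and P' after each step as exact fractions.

step 0: x' = [5516/8681, -98888/8681, -73739/8681], P' = [5614/8681 -2554/8681 8478/8681; -2554/8681 302062/8681 295268/8681; 8478/8681 295268/8681 321410/8681]
step 1: x' = [373237222/289865197, -7329199558/2029056379, -5870848499/2029056379], P' = [192575042/289865197 62663788/289865197 447834880/289865197; 62663788/289865197 21836563123/2029056379 23416637639/2029056379; 447834880/289865197 23416637639/2029056379 33068035207/2029056379]

step 0: x̄ = F·x = [0, -11, -10]
step 0: P̄ = F·P·Fᵀ + Q = [77 -20 36; -20 41 19; 36 19 85]
step 0: y = z − H·x̄ = [2, 0]
step 0: S = H·P̄·Hᵀ + R = [92 -80; -80 447]
step 0: K = P̄·Hᵀ·S⁻¹ = [2758/8681 -2905/8681; -3397/17362 434/8681; 13071/17362 354/8681]
step 0: x' = x̄ + K·y = [5516/8681, -98888/8681, -73739/8681]
step 0: P' = (I − K·H)·P̄ = [5614/8681 -2554/8681 8478/8681; -2554/8681 302062/8681 295268/8681; 8478/8681 295268/8681 321410/8681]
step 1: x̄ = F·x = [-105781/8681, -113005/8681, -506849/8681]
step 1: P̄ = F·P·Fᵀ + Q = [1667641/8681 547424/8681 3901088/8681; 547424/8681 351422/8681 1756093/8681; 3901088/8681 1756093/8681 11063021/8681]
step 1: y = z − H·x̄ = [402525/8681, 50458/8681]
step 1: S = H·P̄·Hᵀ + R = [7936981/8681 -2158735/8681; -2158735/8681 2806404/8681]
step 1: K = P̄·Hᵀ·S⁻¹ = [992709/2988301 -96277017/289865197; 4072357/20918107 132067484/2029056379; 24874736/20918107 123432544/2029056379]
step 1: x' = x̄ + K·y = [373237222/289865197, -7329199558/2029056379, -5870848499/2029056379]
step 1: P' = (I − K·H)·P̄ = [192575042/289865197 62663788/289865197 447834880/289865197; 62663788/289865197 21836563123/2029056379 23416637639/2029056379; 447834880/289865197 23416637639/2029056379 33068035207/2029056379]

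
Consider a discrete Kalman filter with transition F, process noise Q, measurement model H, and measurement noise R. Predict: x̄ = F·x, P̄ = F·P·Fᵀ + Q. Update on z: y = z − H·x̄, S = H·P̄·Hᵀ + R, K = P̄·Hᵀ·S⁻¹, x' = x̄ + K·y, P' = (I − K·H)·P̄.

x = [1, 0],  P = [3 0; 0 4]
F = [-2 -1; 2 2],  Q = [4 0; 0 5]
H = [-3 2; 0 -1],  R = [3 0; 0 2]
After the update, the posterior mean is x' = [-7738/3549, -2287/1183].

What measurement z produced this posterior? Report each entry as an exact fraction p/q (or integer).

x̄ = F·x = [-2, 2]
P̄ = F·P·Fᵀ + Q = [20 -20; -20 33]
S = H·P̄·Hᵀ + R = [555 -126; -126 35]
K = P̄·Hᵀ·S⁻¹ = [-140/507 -500/1183; 12/169 -813/1183]
x' − x̄ = [-640/3549, -4653/1183] = K·y
y = (KᵀK)⁻¹·Kᵀ·(x' − x̄) = [-7, 5]
z = y + H·x̄ = [-7, 5] + [10, -2] = [3, 3]

z = [3, 3]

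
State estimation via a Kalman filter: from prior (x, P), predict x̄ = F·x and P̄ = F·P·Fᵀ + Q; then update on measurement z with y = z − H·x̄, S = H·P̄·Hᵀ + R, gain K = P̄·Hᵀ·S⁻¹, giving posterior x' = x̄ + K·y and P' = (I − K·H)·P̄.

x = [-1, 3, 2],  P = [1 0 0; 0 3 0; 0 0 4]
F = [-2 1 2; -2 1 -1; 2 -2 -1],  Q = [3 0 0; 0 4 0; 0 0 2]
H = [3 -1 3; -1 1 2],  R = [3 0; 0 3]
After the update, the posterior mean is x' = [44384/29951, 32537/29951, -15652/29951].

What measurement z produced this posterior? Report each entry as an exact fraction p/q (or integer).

x̄ = F·x = [9, 3, -10]
P̄ = F·P·Fᵀ + Q = [26 -1 -18; -1 15 -6; -18 -6 22]
S = H·P̄·Hᵀ + R = [168 -25; -25 182]
K = P̄·Hᵀ·S⁻¹ = [2975/29951 -9959/29951; -6452/29951 -228/29951; 4676/29951 9858/29951]
x' − x̄ = [-225175/29951, -57316/29951, 283858/29951] = K·y
y = (KᵀK)⁻¹·Kᵀ·(x' − x̄) = [8, 25]
z = y + H·x̄ = [8, 25] + [-6, -26] = [2, -1]

z = [2, -1]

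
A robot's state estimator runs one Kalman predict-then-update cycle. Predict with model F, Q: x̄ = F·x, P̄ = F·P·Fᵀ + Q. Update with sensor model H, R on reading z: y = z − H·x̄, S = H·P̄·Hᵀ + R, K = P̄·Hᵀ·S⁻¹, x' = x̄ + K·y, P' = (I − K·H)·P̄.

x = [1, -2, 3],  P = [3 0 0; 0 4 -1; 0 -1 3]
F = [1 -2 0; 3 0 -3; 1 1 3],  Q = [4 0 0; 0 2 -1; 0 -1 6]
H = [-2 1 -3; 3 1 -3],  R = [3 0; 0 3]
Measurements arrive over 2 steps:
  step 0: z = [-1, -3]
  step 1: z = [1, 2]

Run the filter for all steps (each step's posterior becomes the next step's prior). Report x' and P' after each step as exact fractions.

step 0: x̄ = F·x = [5, -6, 8]
step 0: P̄ = F·P·Fᵀ + Q = [23 3 1; 3 56 -16; 1 -16 34]
step 0: y = z − H·x̄ = [39, 12]
step 0: S = H·P̄·Hᵀ + R = [553 320; 320 668]
step 0: K = P̄·Hᵀ·S⁻¹ = [-13202/66751 52877/267004; 7326/66751 31129/267004; -10840/66751 -25195/267004]
step 0: x' = x̄ + K·y = [-22492/66751, -21405/66751, 35663/66751]
step 0: P' = (I − K·H)·P̄ = [63411/267004 1095/267004 10899/267004; 1095/267004 8562855/267004 2824251/267004; 10899/267004 2824251/267004 977511/267004]
step 1: x̄ = F·x = [20318/66751, -174465/66751, 63092/66751]
step 1: P̄ = F·P·Fᵀ + Q = [35378467/267004 4274118/66751 -33976203/267004; 4274118/66751 2426531/66751 -4319611/66751; -33976203/267004 -4319611/66751 36038979/267004]
step 1: y = z − H·x̄ = [471128/66751, 436289/66751]
step 1: S = H·P̄·Hᵀ + R = [103942155/267004 172240939/133502; 172240939/133502 367771325/66751]
step 1: K = P̄·Hᵀ·S⁻¹ = [-12279112262/64118912077 25378510411/128237824154; 2553900498/64118912077 4319817703/64118912077; -11600053035/64118912077 -7191805175/64118912077]
step 1: x' = x̄ + K·y = [31577561929/128237824154, -121325568394/64118912077, -68275005221/64118912077]
step 1: P' = (I − K·H)·P̄ = [29962040961/128237824154 1059550323/64118912077 2644948716/64118912077; 1059550323/64118912077 243786365139/64118912077 78001854333/64118912077; 2644948716/64118912077 78001854333/64118912077 35837372002/64118912077]

step 0: x' = [-22492/66751, -21405/66751, 35663/66751], P' = [63411/267004 1095/267004 10899/267004; 1095/267004 8562855/267004 2824251/267004; 10899/267004 2824251/267004 977511/267004]
step 1: x' = [31577561929/128237824154, -121325568394/64118912077, -68275005221/64118912077], P' = [29962040961/128237824154 1059550323/64118912077 2644948716/64118912077; 1059550323/64118912077 243786365139/64118912077 78001854333/64118912077; 2644948716/64118912077 78001854333/64118912077 35837372002/64118912077]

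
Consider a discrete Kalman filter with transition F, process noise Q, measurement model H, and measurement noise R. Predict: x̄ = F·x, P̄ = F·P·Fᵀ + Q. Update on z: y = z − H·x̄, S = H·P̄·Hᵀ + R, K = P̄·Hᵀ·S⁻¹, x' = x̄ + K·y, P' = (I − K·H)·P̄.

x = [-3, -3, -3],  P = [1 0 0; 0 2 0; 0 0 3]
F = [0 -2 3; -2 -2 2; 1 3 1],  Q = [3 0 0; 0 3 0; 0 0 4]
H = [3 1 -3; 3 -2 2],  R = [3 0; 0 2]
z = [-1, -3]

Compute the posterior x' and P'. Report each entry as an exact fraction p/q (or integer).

x' = [-120549/235007, 238882/235007, 25766/235007]
P' = [165402/235007 486582/235007 287012/235007; 486582/235007 1761477/235007 1038645/235007; 287012/235007 1038645/235007 659008/235007]

x̄ = F·x = [-3, 6, -15]
P̄ = F·P·Fᵀ + Q = [38 26 -3; 26 27 -8; -3 -8 26]
y = z − H·x̄ = [-43, 48]
S = H·P̄·Hᵀ + R = [864 -1; -1 272]
K = P̄·Hᵀ·S⁻¹ = [40584/235007 48533/235007; 35096/235007 7041/235007; -25781/235007 50881/235007]
x' = x̄ + K·y = [-120549/235007, 238882/235007, 25766/235007]
P' = (I − K·H)·P̄ = [165402/235007 486582/235007 287012/235007; 486582/235007 1761477/235007 1038645/235007; 287012/235007 1038645/235007 659008/235007]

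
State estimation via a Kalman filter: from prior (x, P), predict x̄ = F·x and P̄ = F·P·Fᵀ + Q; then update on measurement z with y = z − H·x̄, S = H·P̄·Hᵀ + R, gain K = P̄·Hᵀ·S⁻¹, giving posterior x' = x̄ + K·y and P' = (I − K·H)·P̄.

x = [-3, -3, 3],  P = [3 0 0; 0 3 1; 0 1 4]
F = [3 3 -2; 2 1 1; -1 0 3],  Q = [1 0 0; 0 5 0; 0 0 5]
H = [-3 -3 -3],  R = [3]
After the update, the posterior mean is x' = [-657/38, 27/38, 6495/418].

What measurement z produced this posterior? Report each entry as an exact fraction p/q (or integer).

x̄ = F·x = [-24, -6, 12]
P̄ = F·P·Fᵀ + Q = [59 20 -24; 20 26 9; -24 9 44]
S = H·P̄·Hᵀ + R = [1254]
K = P̄·Hᵀ·S⁻¹ = [-5/38; -5/38; -29/418]
x' − x̄ = [255/38, 255/38, 1479/418] = K·y
y = (KᵀK)⁻¹·Kᵀ·(x' − x̄) = [-51]
z = y + H·x̄ = [-51] + [54] = [3]

z = [3]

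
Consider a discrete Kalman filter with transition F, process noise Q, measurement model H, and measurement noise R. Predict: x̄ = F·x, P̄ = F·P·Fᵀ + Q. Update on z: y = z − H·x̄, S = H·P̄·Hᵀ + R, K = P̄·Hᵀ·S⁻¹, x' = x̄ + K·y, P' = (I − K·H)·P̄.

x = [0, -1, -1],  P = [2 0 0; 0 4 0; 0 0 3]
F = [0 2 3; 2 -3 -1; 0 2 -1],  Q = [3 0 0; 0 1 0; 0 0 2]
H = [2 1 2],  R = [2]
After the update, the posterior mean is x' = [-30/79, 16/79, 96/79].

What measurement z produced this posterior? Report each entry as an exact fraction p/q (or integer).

z = [2]

x̄ = F·x = [-5, 4, -1]
P̄ = F·P·Fᵀ + Q = [46 -33 7; -33 48 -21; 7 -21 21]
S = H·P̄·Hᵀ + R = [158]
K = P̄·Hᵀ·S⁻¹ = [73/158; -30/79; 35/158]
x' − x̄ = [365/79, -300/79, 175/79] = K·y
y = (KᵀK)⁻¹·Kᵀ·(x' − x̄) = [10]
z = y + H·x̄ = [10] + [-8] = [2]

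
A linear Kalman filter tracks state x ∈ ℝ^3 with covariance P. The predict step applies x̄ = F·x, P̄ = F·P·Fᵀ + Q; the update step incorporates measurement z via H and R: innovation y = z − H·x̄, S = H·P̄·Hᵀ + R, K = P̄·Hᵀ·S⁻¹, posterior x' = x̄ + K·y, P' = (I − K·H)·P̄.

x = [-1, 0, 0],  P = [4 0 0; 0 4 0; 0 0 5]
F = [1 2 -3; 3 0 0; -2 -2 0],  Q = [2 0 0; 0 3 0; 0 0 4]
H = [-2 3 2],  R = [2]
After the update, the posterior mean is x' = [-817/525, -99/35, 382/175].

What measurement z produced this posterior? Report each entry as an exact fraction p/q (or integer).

x̄ = F·x = [-1, -3, 2]
P̄ = F·P·Fᵀ + Q = [67 12 -24; 12 39 -24; -24 -24 36]
S = H·P̄·Hᵀ + R = [525]
K = P̄·Hᵀ·S⁻¹ = [-146/525; 3/35; 16/175]
x' − x̄ = [-292/525, 6/35, 32/175] = K·y
y = (KᵀK)⁻¹·Kᵀ·(x' − x̄) = [2]
z = y + H·x̄ = [2] + [-3] = [-1]

z = [-1]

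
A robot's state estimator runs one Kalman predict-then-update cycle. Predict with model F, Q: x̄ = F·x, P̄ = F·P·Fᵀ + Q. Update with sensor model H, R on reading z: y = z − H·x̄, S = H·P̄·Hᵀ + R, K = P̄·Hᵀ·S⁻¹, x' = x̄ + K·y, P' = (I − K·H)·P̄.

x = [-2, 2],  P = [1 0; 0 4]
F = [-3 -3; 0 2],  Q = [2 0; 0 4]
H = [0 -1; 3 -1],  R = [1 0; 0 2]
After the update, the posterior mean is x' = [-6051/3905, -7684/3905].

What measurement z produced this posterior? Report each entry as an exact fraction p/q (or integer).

x̄ = F·x = [0, 4]
P̄ = F·P·Fᵀ + Q = [47 -24; -24 20]
S = H·P̄·Hᵀ + R = [21 92; 92 589]
K = P̄·Hᵀ·S⁻¹ = [-1044/3905 1257/3905; -3316/3905 -92/3905]
x' − x̄ = [-6051/3905, -23304/3905] = K·y
y = (KᵀK)⁻¹·Kᵀ·(x' − x̄) = [7, 1]
z = y + H·x̄ = [7, 1] + [-4, -4] = [3, -3]

z = [3, -3]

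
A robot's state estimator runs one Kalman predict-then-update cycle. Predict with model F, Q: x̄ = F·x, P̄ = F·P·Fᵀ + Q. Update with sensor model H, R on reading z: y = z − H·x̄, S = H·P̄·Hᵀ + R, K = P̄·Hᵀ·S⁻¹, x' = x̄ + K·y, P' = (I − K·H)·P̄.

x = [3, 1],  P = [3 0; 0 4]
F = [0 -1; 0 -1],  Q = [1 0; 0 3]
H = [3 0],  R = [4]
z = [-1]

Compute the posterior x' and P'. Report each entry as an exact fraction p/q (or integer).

x̄ = F·x = [-1, -1]
P̄ = F·P·Fᵀ + Q = [5 4; 4 7]
y = z − H·x̄ = [2]
S = H·P̄·Hᵀ + R = [49]
K = P̄·Hᵀ·S⁻¹ = [15/49; 12/49]
x' = x̄ + K·y = [-19/49, -25/49]
P' = (I − K·H)·P̄ = [20/49 16/49; 16/49 199/49]

x' = [-19/49, -25/49]
P' = [20/49 16/49; 16/49 199/49]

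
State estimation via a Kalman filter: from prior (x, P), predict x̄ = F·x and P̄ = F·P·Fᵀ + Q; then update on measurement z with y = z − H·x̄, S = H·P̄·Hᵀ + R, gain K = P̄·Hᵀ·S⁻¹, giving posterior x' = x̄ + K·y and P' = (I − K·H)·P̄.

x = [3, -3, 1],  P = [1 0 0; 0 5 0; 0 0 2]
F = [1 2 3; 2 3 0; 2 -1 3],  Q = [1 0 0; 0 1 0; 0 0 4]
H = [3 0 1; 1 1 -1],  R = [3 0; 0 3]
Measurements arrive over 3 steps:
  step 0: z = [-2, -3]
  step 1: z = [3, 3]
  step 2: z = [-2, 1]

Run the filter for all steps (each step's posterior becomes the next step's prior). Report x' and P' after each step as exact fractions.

step 0: x' = [-7162/3909, 17045/7818, 19351/5212], P' = [1754/3909 -2651/3909 -807/1303; -2651/3909 16409/3909 11061/5212; -807/1303 11061/5212 27627/10424]
step 1: x' = [2108901277/1211342680, -155073362/151417835, -453223359/242268536], P' = [912818443/2422685360 -106706483/302835670 -184733217/484537072; -106706483/302835670 411430387/151417835 65602635/60567134; -184733217/484537072 65602635/60567134 901776927/484537072]
step 2: x' = [-28409529009359/28441861978660, 1080164249602/374235026035, 6212967988267/7110465494665], P' = [21325256987077/56883723957320 -262307226541/748470052070 -2690984310723/7110465494665; -262307226541/748470052070 1014878277344/374235026035 404927210361/374235026035; -2690984310723/7110465494665 404927210361/374235026035 13205749037241/7110465494665]

step 0: x̄ = F·x = [0, -3, 12]
step 0: P̄ = F·P·Fᵀ + Q = [40 32 10; 32 50 -11; 10 -11 31]
step 0: y = z − H·x̄ = [-14, 12]
step 0: S = H·P̄·Hᵀ + R = [454 154; 154 190]
step 0: K = P̄·Hᵀ·S⁻¹ = [947/3909 508/3909; 457/15636 7283/15636; 2753/10424 -3987/10424]
step 0: x' = x̄ + K·y = [-7162/3909, 17045/7818, 19351/5212]
step 0: P' = (I − K·H)·P̄ = [1754/3909 -2651/3909 -807/1303; -2651/3909 16409/3909 11061/5212; -807/1303 11061/5212 27627/10424]
step 1: x̄ = F·x = [213691/15636, 22487/7818, 27591/5212]
step 1: P̄ = F·P·Fᵀ + Q = [1911673/31272 574163/15636 157537/10424; 574163/15636 126794/3909 9761/5212; 157537/10424 9761/5212 170879/10424]
step 1: y = z − H·x̄ = [-112823/2606, -32246/3909]
step 1: S = H·P̄·Hᵀ + R = [860299/1303 324196/1303; 324196/1303 595847/3909]
step 1: K = P̄·Hᵀ·S⁻¹ = [151232437/605671340 40951361/302835670; 1315621/151417835 64690186/151417835; 28964773/121134268 -23403711/60567134]
step 1: x' = x̄ + K·y = [2108901277/1211342680, -155073362/151417835, -453223359/242268536]
step 1: P' = (I − K·H)·P̄ = [912818443/2422685360 -106706483/302835670 -184733217/484537072; -106706483/302835670 411430387/151417835 65602635/60567134; -184733217/484537072 65602635/60567134 901776927/484537072]
step 2: x̄ = F·x = [-358531145/60567134, 248020933/605671340, -267992187/242268536]
step 2: P̄ = F·P·Fᵀ + Q = [1159745889/30283567 1335558577/60567134 1311909603/121134268; 1335558577/60567134 13769028123/605671340 -143704017/242268536; 1311909603/121134268 -143704017/242268536 7418169031/484537072]
step 2: y = z − H·x̄ = [4085828855/242268536, 6545962779/1211342680]
step 2: S = H·P̄·Hᵀ + R = [207361018735/484537072 69520354631/484537072; 69520354631/484537072 249457067227/2422685360]
step 2: K = P̄·Hᵀ·S⁻¹ = [14149298825149/56883723957320 117527088491/875134214728; 7644247033/748470052070 4910743115/11514923878; 1710932035024/7110465494665 -42067263339/109391776841]
step 2: x' = x̄ + K·y = [-28409529009359/28441861978660, 1080164249602/374235026035, 6212967988267/7110465494665]
step 2: P' = (I − K·H)·P̄ = [21325256987077/56883723957320 -262307226541/748470052070 -2690984310723/7110465494665; -262307226541/748470052070 1014878277344/374235026035 404927210361/374235026035; -2690984310723/7110465494665 404927210361/374235026035 13205749037241/7110465494665]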